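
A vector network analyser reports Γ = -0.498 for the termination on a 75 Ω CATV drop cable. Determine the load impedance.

Z_L ≈ 25.1 Ω

Z_L = Z_0·(1 + Γ)/(1 − Γ) = 75·(0.502)/(1.5)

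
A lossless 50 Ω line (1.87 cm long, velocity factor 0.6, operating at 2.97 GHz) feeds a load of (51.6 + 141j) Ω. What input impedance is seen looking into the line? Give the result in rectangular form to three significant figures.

λ = v/f = 0.6·c / 2.97 GHz = 0.0606 m
βl = 2π·l/λ = 2π × 0.309 = 111°
tan(βl) = tan(111°) = -2.59
Z_in = Z_0·(Z_L + jZ_0·tanβl)/(Z_0 + jZ_L·tanβl)
     = 50·(51.6 + j11.3)/(416 − j134)

Z_in ≈ 5.23 + j3.04 Ω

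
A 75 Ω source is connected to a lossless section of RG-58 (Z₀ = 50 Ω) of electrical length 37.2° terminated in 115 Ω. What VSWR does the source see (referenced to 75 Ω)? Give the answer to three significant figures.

tan(βl) = 0.759
Z_in = Z_0·(Z_L + jZ_0·tanβl)/(Z_0 + jZ_L·tanβl) = 44.8 − j40.2 Ω
Γ_s = (Z_in − Z_s)/(Z_in + Z_s) = (-30.2 − j40.2)/(120 − j40.2), |Γ_s| = 0.398
VSWR = (1 + |Γ_s|)/(1 − |Γ_s|)

VSWR ≈ 2.32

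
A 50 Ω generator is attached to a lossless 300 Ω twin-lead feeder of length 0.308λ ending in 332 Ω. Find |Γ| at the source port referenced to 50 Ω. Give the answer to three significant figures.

|Γ| ≈ 0.696

βl = 2π × 0.308 = 111°
tan(βl) = -2.62
Z_in = Z_0·(Z_L + jZ_0·tanβl)/(Z_0 + jZ_L·tanβl) = 278 + j18.8 Ω
Γ_s = (Z_in − Z_s)/(Z_in + Z_s) = (228 + j18.8)/(328 + j18.8), |Γ_s| = 0.696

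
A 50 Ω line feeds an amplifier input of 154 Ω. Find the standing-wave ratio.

Γ = (154 − 50)/(154 + 50) = 0.51
VSWR = (1 + 0.51)/(1 − 0.51)

VSWR ≈ 3.08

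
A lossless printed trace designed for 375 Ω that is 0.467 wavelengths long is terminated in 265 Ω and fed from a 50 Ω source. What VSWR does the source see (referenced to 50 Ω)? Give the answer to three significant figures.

VSWR ≈ 5.53

βl = 2π × 0.467 = 168°
tan(βl) = -0.21
Z_in = Z_0·(Z_L + jZ_0·tanβl)/(Z_0 + jZ_L·tanβl) = 271 − j38.6 Ω
Γ_s = (Z_in − Z_s)/(Z_in + Z_s) = (221 − j38.6)/(321 − j38.6), |Γ_s| = 0.694
VSWR = (1 + |Γ_s|)/(1 − |Γ_s|)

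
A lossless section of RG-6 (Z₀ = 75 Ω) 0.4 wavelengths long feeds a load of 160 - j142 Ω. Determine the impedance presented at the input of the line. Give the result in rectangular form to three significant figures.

Z_in ≈ 96.1 + j127 Ω

βl = 2π × 0.4 = 144°
tan(βl) = tan(144°) = -0.727
Z_in = Z_0·(Z_L + jZ_0·tanβl)/(Z_0 + jZ_L·tanβl)
     = 75·(160 − j196)/(-28.2 − j116)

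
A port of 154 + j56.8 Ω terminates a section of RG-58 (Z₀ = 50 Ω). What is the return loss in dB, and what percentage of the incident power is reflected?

Γ = (104 + j56.8)/(204 + j56.8), |Γ| = 0.56
RL = −20·log₁₀(0.56) = 5.04 dB
P_refl/P_inc = |Γ|² = 0.313

RL ≈ 5.04 dB; 31.3% of incident power reflected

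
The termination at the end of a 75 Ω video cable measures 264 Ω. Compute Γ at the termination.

Γ = 0.558

Γ = (Z_L − Z_0)/(Z_L + Z_0) = (264 − 75)/(264 + 75) = 189/339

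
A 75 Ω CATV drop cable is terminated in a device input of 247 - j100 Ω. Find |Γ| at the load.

Γ = (Z_L − Z_0)/(Z_L + Z_0) = (172 − j100)/(322 − j100)
|Γ| = 199/337

|Γ| ≈ 0.59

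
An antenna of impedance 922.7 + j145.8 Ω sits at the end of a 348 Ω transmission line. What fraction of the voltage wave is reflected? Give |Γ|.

|Γ| ≈ 0.464

Γ = (Z_L − Z_0)/(Z_L + Z_0) = (574.7 + j145.8)/(1271 + j145.8)
|Γ| = 593/1280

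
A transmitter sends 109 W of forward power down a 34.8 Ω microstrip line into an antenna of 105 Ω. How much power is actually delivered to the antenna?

Γ = (105 − 34.8)/(105 + 34.8) = 0.502
|Γ|² = 0.252
P_refl = |Γ|²·P_inc = 27.5 W, P_del = (1 − |Γ|²)·P_inc = 81.5 W

P_delivered ≈ 81.5 W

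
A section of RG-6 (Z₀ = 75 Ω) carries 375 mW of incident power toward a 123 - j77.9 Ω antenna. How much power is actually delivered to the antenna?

|Γ| = |(48 − j77.9)/(198 − j77.9)| = 0.43
|Γ|² = 0.185
P_refl = |Γ|²·P_inc = 69.4 mW, P_del = (1 − |Γ|²)·P_inc = 306 mW

P_delivered ≈ 306 mW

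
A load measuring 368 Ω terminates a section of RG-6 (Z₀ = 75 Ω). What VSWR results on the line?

Γ = (368 − 75)/(368 + 75) = 0.661
VSWR = (1 + 0.661)/(1 − 0.661)

VSWR ≈ 4.91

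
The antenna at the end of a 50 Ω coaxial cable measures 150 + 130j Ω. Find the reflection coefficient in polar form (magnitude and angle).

Γ = (Z_L − Z_0)/(Z_L + Z_0) = (100 + j130)/(200 + j130)
|Γ| = 164/239 = 0.688

Γ ≈ 0.688 ∠ 19.4°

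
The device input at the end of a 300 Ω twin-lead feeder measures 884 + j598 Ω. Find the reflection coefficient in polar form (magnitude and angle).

Γ = (Z_L − Z_0)/(Z_L + Z_0) = (584 + j598)/(1184 + j598)
|Γ| = 836/1330 = 0.63

Γ ≈ 0.63 ∠ 18.9°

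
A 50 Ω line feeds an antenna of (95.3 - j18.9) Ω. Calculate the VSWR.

VSWR ≈ 2.01

Γ = (Z_L − Z_0)/(Z_L + Z_0) = (45.3 − j18.9)/(145.3 − j18.9)
|Γ| = 49.1/147 = 0.335
VSWR = (1 + |Γ|)/(1 − |Γ|) = 1.33/0.665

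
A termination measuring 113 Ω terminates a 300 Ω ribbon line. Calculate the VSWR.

VSWR ≈ 2.65

Γ = (113 − 300)/(113 + 300) = -0.453
VSWR = (1 + 0.453)/(1 − 0.453)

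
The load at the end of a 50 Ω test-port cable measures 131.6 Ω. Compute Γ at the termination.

Γ = (Z_L − Z_0)/(Z_L + Z_0) = (131.6 − 50)/(131.6 + 50) = 81.6/181.6

Γ = 0.449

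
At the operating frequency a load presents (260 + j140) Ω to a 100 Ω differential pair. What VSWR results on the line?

VSWR ≈ 3.45

Γ = (Z_L − Z_0)/(Z_L + Z_0) = (160 + j140)/(360 + j140)
|Γ| = 213/386 = 0.55
VSWR = (1 + |Γ|)/(1 − |Γ|) = 1.55/0.45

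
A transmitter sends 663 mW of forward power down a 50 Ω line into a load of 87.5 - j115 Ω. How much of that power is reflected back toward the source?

P_reflected ≈ 302 mW

|Γ| = |(37.5 − j115)/(137.5 − j115)| = 0.675
|Γ|² = 0.455
P_refl = |Γ|²·P_inc = 302 mW, P_del = (1 − |Γ|²)·P_inc = 361 mW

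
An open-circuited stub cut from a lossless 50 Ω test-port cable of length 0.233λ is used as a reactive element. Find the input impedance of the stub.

βl = 2π × 0.233 = 83.9°
tan(βl) = 9.33
For an open-circuited stub, Z_in = −jZ_0·cot(βl) = −jZ_0/tan(βl)

Z_in ≈ −j5.36 Ω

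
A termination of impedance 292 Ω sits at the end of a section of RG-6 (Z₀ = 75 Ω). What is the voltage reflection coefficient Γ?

Γ = (Z_L − Z_0)/(Z_L + Z_0) = (292 − 75)/(292 + 75) = 217/367

Γ = 0.591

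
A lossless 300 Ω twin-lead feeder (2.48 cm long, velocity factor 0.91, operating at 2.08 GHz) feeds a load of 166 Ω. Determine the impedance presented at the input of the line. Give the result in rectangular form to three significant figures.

Z_in ≈ 412 + j179 Ω

λ = v/f = 0.91·c / 2.08 GHz = 0.131 m
βl = 2π·l/λ = 2π × 0.189 = 68°
tan(βl) = tan(68°) = 2.48
Z_in = Z_0·(Z_L + jZ_0·tanβl)/(Z_0 + jZ_L·tanβl)
     = 300·(166 + j743)/(300 + j411)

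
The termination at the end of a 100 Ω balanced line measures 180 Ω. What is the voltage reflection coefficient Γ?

Γ = (Z_L − Z_0)/(Z_L + Z_0) = (180 − 100)/(180 + 100) = 80/280

Γ = 0.286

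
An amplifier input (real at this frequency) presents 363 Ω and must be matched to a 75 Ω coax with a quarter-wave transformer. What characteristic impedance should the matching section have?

Z_qwt = √(Z_0·R_L) = √(75 × 363) = √27220

Z_qwt ≈ 165 Ω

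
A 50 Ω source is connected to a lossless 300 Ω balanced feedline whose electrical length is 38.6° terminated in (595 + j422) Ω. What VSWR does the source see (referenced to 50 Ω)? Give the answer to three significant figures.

VSWR ≈ 16.3

tan(βl) = 0.798
Z_in = Z_0·(Z_L + jZ_0·tanβl)/(Z_0 + jZ_L·tanβl) = 386 − j406 Ω
Γ_s = (Z_in − Z_s)/(Z_in + Z_s) = (336 − j406)/(436 − j406), |Γ_s| = 0.885
VSWR = (1 + |Γ_s|)/(1 − |Γ_s|)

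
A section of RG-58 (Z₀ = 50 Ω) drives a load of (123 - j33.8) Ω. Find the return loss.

Γ = (73 − j33.8)/(173 − j33.8), |Γ| = 0.456
RL = −20·log₁₀|Γ| = −20·log₁₀(0.456)

RL ≈ 6.81 dB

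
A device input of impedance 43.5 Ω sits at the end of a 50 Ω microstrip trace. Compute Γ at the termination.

Γ = -0.0695

Γ = (Z_L − Z_0)/(Z_L + Z_0) = (43.5 − 50)/(43.5 + 50) = -6.5/93.5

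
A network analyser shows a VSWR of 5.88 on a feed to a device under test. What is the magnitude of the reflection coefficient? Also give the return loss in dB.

|Γ| = (S − 1)/(S + 1) = (5.88 − 1)/(5.88 + 1) = 4.88/6.88
RL = −20·log₁₀|Γ| = −20·log₁₀(0.709)

|Γ| ≈ 0.709; return loss ≈ 2.98 dB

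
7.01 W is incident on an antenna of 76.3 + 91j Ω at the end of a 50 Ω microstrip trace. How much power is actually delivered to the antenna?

P_delivered ≈ 4.41 W

|Γ| = |(26.3 + j91)/(126.3 + j91)| = 0.608
|Γ|² = 0.37
P_refl = |Γ|²·P_inc = 2.6 W, P_del = (1 − |Γ|²)·P_inc = 4.41 W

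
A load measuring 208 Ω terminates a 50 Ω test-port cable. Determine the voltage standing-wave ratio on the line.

Γ = (208 − 50)/(208 + 50) = 0.612
VSWR = (1 + 0.612)/(1 − 0.612)

VSWR ≈ 4.16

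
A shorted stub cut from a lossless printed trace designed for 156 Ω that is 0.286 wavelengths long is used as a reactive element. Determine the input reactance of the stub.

X_in ≈ -678 Ω (capacitive)

βl = 2π × 0.286 = 103°
tan(βl) = -4.35
For a shorted stub, Z_in = jZ_0·tan(βl)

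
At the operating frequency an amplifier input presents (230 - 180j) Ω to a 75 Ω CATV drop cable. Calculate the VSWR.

VSWR ≈ 5.07

Γ = (Z_L − Z_0)/(Z_L + Z_0) = (155 − j180)/(305 − j180)
|Γ| = 238/354 = 0.671
VSWR = (1 + |Γ|)/(1 − |Γ|) = 1.67/0.329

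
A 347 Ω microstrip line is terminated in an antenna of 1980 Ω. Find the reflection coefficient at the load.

Γ = 0.702

Γ = (Z_L − Z_0)/(Z_L + Z_0) = (1980 − 347)/(1980 + 347) = 1633/2327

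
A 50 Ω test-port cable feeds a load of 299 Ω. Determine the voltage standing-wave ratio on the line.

For a purely resistive load, VSWR = R_L/Z_0 or Z_0/R_L (whichever > 1) = 299/50

VSWR ≈ 5.98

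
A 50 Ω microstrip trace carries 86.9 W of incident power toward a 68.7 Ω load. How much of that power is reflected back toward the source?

Γ = (68.7 − 50)/(68.7 + 50) = 0.158
|Γ|² = 0.0248
P_refl = |Γ|²·P_inc = 2.16 W, P_del = (1 − |Γ|²)·P_inc = 84.7 W

P_reflected ≈ 2.16 W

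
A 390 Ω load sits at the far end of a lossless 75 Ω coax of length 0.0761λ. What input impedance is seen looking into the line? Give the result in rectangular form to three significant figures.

Z_in ≈ 59.9 − j122 Ω

βl = 2π × 0.0761 = 27.4°
tan(βl) = tan(27.4°) = 0.518
Z_in = Z_0·(Z_L + jZ_0·tanβl)/(Z_0 + jZ_L·tanβl)
     = 75·(390 + j38.9)/(75 + j202)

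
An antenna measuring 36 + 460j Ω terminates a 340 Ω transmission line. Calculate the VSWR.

Γ = (Z_L − Z_0)/(Z_L + Z_0) = (-304 + j460)/(376 + j460)
|Γ| = 551/594 = 0.928
VSWR = (1 + |Γ|)/(1 − |Γ|) = 1.93/0.0719

VSWR ≈ 26.8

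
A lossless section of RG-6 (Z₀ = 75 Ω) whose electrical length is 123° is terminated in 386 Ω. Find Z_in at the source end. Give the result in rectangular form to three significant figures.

tan(βl) = tan(123°) = -1.54
Z_in = Z_0·(Z_L + jZ_0·tanβl)/(Z_0 + jZ_L·tanβl)
     = 75·(386 − j115)/(75 − j594)

Z_in ≈ 20.4 + j46.1 Ω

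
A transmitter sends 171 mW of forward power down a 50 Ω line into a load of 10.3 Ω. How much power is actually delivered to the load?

P_delivered ≈ 96.9 mW

Γ = (10.3 − 50)/(10.3 + 50) = -0.658
|Γ|² = 0.433
P_refl = |Γ|²·P_inc = 74.1 mW, P_del = (1 − |Γ|²)·P_inc = 96.9 mW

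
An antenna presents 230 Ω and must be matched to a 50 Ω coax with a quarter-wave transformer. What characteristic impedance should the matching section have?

Z_qwt = √(Z_0·R_L) = √(50 × 230) = √11500

Z_qwt ≈ 107 Ω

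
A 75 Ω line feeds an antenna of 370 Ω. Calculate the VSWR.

Γ = (370 − 75)/(370 + 75) = 0.663
VSWR = (1 + 0.663)/(1 − 0.663)

VSWR ≈ 4.93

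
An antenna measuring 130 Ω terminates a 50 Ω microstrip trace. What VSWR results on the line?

VSWR ≈ 2.6

Γ = (130 − 50)/(130 + 50) = 0.444
VSWR = (1 + 0.444)/(1 − 0.444)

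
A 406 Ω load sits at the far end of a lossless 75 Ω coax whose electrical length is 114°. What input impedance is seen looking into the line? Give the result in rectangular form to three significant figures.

tan(βl) = tan(114°) = -2.25
Z_in = Z_0·(Z_L + jZ_0·tanβl)/(Z_0 + jZ_L·tanβl)
     = 75·(406 − j168)/(75 − j912)

Z_in ≈ 16.5 + j32 Ω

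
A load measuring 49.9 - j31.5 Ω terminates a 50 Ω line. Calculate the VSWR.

Γ = (Z_L − Z_0)/(Z_L + Z_0) = (-0.1 − j31.5)/(99.9 − j31.5)
|Γ| = 31.5/105 = 0.301
VSWR = (1 + |Γ|)/(1 − |Γ|) = 1.3/0.699

VSWR ≈ 1.86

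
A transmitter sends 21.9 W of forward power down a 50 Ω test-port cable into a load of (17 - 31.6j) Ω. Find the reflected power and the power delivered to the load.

|Γ| = |(-33 − j31.6)/(67 − j31.6)| = 0.617
|Γ|² = 0.38
P_refl = |Γ|²·P_inc = 8.33 W, P_del = (1 − |Γ|²)·P_inc = 13.6 W

P_reflected ≈ 8.33 W; P_delivered ≈ 13.6 W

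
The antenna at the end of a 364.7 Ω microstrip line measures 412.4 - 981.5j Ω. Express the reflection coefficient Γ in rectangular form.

Γ ≈ 0.638 − j0.457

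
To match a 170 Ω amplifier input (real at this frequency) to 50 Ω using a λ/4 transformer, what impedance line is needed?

Z_qwt = √(Z_0·R_L) = √(50 × 170) = √8500

Z_qwt ≈ 92.2 Ω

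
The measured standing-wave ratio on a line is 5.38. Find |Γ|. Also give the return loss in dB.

|Γ| ≈ 0.687; return loss ≈ 3.27 dB

|Γ| = (S − 1)/(S + 1) = (5.38 − 1)/(5.38 + 1) = 4.38/6.38
RL = −20·log₁₀|Γ| = −20·log₁₀(0.687)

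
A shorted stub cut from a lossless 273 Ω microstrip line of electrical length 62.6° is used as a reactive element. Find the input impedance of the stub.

Z_in ≈ +j527 Ω

tan(βl) = 1.93
For a shorted stub, Z_in = jZ_0·tan(βl)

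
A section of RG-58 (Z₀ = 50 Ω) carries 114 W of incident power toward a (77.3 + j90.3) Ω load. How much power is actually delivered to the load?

|Γ| = |(27.3 + j90.3)/(127.3 + j90.3)| = 0.604
|Γ|² = 0.365
P_refl = |Γ|²·P_inc = 41.6 W, P_del = (1 − |Γ|²)·P_inc = 72.4 W

P_delivered ≈ 72.4 W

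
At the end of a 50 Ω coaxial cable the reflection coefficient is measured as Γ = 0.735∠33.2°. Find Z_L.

Z_L = Z_0·(1 + Γ)/(1 − Γ) = 50·(1.62 + j0.402)/(0.385 − j0.402)

Z_L ≈ 74.1 + j130 Ω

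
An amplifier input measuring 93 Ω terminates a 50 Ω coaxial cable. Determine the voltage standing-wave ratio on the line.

For a purely resistive load, VSWR = R_L/Z_0 or Z_0/R_L (whichever > 1) = 93/50

VSWR ≈ 1.86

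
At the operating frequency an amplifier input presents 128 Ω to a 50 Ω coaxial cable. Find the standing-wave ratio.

VSWR ≈ 2.56

Γ = (128 − 50)/(128 + 50) = 0.438
VSWR = (1 + 0.438)/(1 − 0.438)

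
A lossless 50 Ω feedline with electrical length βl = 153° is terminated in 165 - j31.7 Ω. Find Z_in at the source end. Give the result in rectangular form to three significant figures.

tan(βl) = tan(153°) = -0.51
Z_in = Z_0·(Z_L + jZ_0·tanβl)/(Z_0 + jZ_L·tanβl)
     = 50·(165 − j57.2)/(33.8 − j84.1)

Z_in ≈ 63.3 + j72.7 Ω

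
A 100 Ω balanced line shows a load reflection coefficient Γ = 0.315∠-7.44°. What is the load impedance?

Z_L = Z_0·(1 + Γ)/(1 − Γ) = 100·(1.31 − j0.0408)/(0.688 + j0.0408)

Z_L ≈ 190 − j17.2 Ω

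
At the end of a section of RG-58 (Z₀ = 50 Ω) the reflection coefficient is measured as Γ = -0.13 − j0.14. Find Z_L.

Z_L ≈ 37.2 − j10.8 Ω

Z_L = Z_0·(1 + Γ)/(1 − Γ) = 50·(0.87 − j0.14)/(1.13 + j0.14)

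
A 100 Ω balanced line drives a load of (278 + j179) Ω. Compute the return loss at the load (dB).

RL ≈ 4.39 dB

Γ = (178 + j179)/(378 + j179), |Γ| = 0.604
RL = −20·log₁₀|Γ| = −20·log₁₀(0.604)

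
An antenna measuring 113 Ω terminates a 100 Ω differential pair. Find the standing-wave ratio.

VSWR ≈ 1.13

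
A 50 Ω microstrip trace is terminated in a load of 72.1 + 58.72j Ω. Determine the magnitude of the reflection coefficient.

|Γ| ≈ 0.463

Γ = (Z_L − Z_0)/(Z_L + Z_0) = (22.1 + j58.72)/(122.1 + j58.72)
|Γ| = 62.7/135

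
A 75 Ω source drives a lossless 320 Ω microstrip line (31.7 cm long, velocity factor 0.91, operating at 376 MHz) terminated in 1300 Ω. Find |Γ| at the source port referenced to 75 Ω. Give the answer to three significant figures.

|Γ| ≈ 0.875

λ = v/f = 0.91·c / 376 MHz = 0.726 m
βl = 2π·l/λ = 2π × 0.437 = 157°
tan(βl) = -0.421
Z_in = Z_0·(Z_L + jZ_0·tanβl)/(Z_0 + jZ_L·tanβl) = 390 + j532 Ω
Γ_s = (Z_in − Z_s)/(Z_in + Z_s) = (315 + j532)/(465 + j532), |Γ_s| = 0.875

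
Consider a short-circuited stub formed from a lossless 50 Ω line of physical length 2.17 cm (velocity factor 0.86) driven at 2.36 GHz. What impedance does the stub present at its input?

λ = v/f = 0.86·c / 2.36 GHz = 0.109 m
βl = 2π·l/λ = 2π × 0.198 = 71.5°
tan(βl) = 2.98
For a short-circuited stub, Z_in = jZ_0·tan(βl)

Z_in ≈ +j149 Ω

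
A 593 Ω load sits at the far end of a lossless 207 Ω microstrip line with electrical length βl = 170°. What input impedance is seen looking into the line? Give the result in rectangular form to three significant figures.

Z_in ≈ 487 + j210 Ω

tan(βl) = tan(170°) = -0.176
Z_in = Z_0·(Z_L + jZ_0·tanβl)/(Z_0 + jZ_L·tanβl)
     = 207·(593 − j36.5)/(207 − j105)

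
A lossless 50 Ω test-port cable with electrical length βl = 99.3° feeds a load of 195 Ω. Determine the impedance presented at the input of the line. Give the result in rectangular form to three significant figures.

Z_in ≈ 13.1 + j7.64 Ω

tan(βl) = tan(99.3°) = -6.11
Z_in = Z_0·(Z_L + jZ_0·tanβl)/(Z_0 + jZ_L·tanβl)
     = 50·(195 − j305)/(50 − j1190)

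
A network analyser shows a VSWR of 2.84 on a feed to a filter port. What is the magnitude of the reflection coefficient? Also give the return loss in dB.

|Γ| ≈ 0.479; return loss ≈ 6.39 dB

|Γ| = (S − 1)/(S + 1) = (2.84 − 1)/(2.84 + 1) = 1.84/3.84
RL = −20·log₁₀|Γ| = −20·log₁₀(0.479)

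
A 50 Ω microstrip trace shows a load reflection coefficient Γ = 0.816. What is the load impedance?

Z_L ≈ 493 Ω

Z_L = Z_0·(1 + Γ)/(1 − Γ) = 50·(1.82)/(0.184)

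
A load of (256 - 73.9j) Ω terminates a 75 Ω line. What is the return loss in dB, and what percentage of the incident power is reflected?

Γ = (181 − j73.9)/(331 − j73.9), |Γ| = 0.576
RL = −20·log₁₀(0.576) = 4.78 dB
P_refl/P_inc = |Γ|² = 0.332

RL ≈ 4.78 dB; 33.2% of incident power reflected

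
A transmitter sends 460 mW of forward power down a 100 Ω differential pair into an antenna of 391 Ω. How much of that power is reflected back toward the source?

P_reflected ≈ 162 mW

Γ = (391 − 100)/(391 + 100) = 0.593
|Γ|² = 0.351
P_refl = |Γ|²·P_inc = 162 mW, P_del = (1 − |Γ|²)·P_inc = 298 mW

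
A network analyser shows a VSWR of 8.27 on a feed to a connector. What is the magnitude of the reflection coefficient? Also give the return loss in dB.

|Γ| ≈ 0.784; return loss ≈ 2.11 dB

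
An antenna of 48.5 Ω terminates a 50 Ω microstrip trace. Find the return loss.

RL ≈ 36.3 dB

Γ = (48.5 − 50)/(48.5 + 50) = -0.0152
RL = −20·log₁₀|Γ| = −20·log₁₀(0.0152)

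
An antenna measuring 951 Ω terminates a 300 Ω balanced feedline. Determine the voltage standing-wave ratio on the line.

VSWR ≈ 3.17

For a purely resistive load, VSWR = R_L/Z_0 or Z_0/R_L (whichever > 1) = 951/300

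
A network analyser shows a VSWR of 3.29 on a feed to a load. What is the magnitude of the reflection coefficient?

|Γ| = (S − 1)/(S + 1) = (3.29 − 1)/(3.29 + 1) = 2.29/4.29

|Γ| ≈ 0.534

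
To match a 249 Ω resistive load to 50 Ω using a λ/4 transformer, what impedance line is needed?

Z_qwt ≈ 112 Ω

Z_qwt = √(Z_0·R_L) = √(50 × 249) = √12450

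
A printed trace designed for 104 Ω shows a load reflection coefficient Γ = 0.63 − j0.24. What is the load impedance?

Z_L ≈ 292 − j257 Ω

Z_L = Z_0·(1 + Γ)/(1 − Γ) = 104·(1.63 − j0.24)/(0.37 + j0.24)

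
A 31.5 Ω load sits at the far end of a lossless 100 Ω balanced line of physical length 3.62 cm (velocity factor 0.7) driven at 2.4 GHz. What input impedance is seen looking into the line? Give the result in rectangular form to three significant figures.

Z_in ≈ 41.4 − j52.4 Ω

λ = v/f = 0.7·c / 2.4 GHz = 0.0875 m
βl = 2π·l/λ = 2π × 0.414 = 149°
tan(βl) = tan(149°) = -0.602
Z_in = Z_0·(Z_L + jZ_0·tanβl)/(Z_0 + jZ_L·tanβl)
     = 100·(31.5 − j60.2)/(100 − j19)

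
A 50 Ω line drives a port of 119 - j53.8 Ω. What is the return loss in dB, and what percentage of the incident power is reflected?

RL ≈ 6.14 dB; 24.3% of incident power reflected

Γ = (69 − j53.8)/(169 − j53.8), |Γ| = 0.493
RL = −20·log₁₀(0.493) = 6.14 dB
P_refl/P_inc = |Γ|² = 0.243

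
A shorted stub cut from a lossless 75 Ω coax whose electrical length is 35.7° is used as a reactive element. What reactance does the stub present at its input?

tan(βl) = 0.719
For a shorted stub, Z_in = jZ_0·tan(βl)

X_in ≈ 53.9 Ω (inductive)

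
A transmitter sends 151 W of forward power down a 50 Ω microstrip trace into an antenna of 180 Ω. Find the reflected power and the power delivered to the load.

Γ = (180 − 50)/(180 + 50) = 0.565
|Γ|² = 0.319
P_refl = |Γ|²·P_inc = 48.2 W, P_del = (1 − |Γ|²)·P_inc = 103 W

P_reflected ≈ 48.2 W; P_delivered ≈ 103 W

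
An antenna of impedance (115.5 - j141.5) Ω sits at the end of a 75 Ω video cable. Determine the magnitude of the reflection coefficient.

|Γ| ≈ 0.62

Γ = (Z_L − Z_0)/(Z_L + Z_0) = (40.5 − j141.5)/(190.5 − j141.5)
|Γ| = 147/237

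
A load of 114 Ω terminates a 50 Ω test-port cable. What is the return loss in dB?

Γ = (114 − 50)/(114 + 50) = 0.39
RL = −20·log₁₀|Γ| = −20·log₁₀(0.39)

RL ≈ 8.17 dB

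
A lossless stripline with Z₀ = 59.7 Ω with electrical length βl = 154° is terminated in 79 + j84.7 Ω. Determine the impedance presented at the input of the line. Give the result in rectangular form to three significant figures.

Z_in ≈ 29.8 + j44.2 Ω

tan(βl) = tan(154°) = -0.488
Z_in = Z_0·(Z_L + jZ_0·tanβl)/(Z_0 + jZ_L·tanβl)
     = 59.7·(79 + j55.6)/(101 − j38.5)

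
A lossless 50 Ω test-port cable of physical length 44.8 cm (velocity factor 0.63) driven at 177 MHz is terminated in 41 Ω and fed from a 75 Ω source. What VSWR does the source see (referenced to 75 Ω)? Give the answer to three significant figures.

VSWR ≈ 1.71

λ = v/f = 0.63·c / 177 MHz = 1.07 m
βl = 2π·l/λ = 2π × 0.42 = 151°
tan(βl) = -0.553
Z_in = Z_0·(Z_L + jZ_0·tanβl)/(Z_0 + jZ_L·tanβl) = 44.4 − j7.52 Ω
Γ_s = (Z_in − Z_s)/(Z_in + Z_s) = (-30.6 − j7.52)/(119 − j7.52), |Γ_s| = 0.263
VSWR = (1 + |Γ_s|)/(1 − |Γ_s|)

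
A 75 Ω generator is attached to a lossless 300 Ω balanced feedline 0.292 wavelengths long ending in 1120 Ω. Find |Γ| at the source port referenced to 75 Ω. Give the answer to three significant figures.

|Γ| ≈ 0.426

βl = 2π × 0.292 = 105°
tan(βl) = -3.7
Z_in = Z_0·(Z_L + jZ_0·tanβl)/(Z_0 + jZ_L·tanβl) = 85.8 + j74.9 Ω
Γ_s = (Z_in − Z_s)/(Z_in + Z_s) = (10.8 + j74.9)/(161 + j74.9), |Γ_s| = 0.426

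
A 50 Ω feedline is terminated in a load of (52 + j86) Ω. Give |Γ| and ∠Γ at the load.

Γ = (Z_L − Z_0)/(Z_L + Z_0) = (2 + j86)/(102 + j86)
|Γ| = 86/133 = 0.645

Γ ≈ 0.645 ∠ 48.5°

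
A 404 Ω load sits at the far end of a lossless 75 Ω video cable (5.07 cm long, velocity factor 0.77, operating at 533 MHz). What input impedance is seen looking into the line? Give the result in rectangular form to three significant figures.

Z_in ≈ 29.7 − j76.9 Ω

λ = v/f = 0.77·c / 533 MHz = 0.433 m
βl = 2π·l/λ = 2π × 0.117 = 42.1°
tan(βl) = tan(42.1°) = 0.904
Z_in = Z_0·(Z_L + jZ_0·tanβl)/(Z_0 + jZ_L·tanβl)
     = 75·(404 + j67.8)/(75 + j365)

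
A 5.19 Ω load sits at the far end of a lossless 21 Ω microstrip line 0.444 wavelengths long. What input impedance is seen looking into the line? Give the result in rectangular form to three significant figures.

βl = 2π × 0.444 = 160°
tan(βl) = tan(160°) = -0.367
Z_in = Z_0·(Z_L + jZ_0·tanβl)/(Z_0 + jZ_L·tanβl)
     = 21·(5.19 − j7.71)/(21 − j1.91)

Z_in ≈ 5.84 − j7.18 Ω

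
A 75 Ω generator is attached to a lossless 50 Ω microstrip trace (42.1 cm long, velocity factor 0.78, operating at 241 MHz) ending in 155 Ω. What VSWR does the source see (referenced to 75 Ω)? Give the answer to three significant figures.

λ = v/f = 0.78·c / 241 MHz = 0.971 m
βl = 2π·l/λ = 2π × 0.434 = 156°
tan(βl) = -0.443
Z_in = Z_0·(Z_L + jZ_0·tanβl)/(Z_0 + jZ_L·tanβl) = 64.2 + j66.1 Ω
Γ_s = (Z_in − Z_s)/(Z_in + Z_s) = (-10.8 + j66.1)/(139 + j66.1), |Γ_s| = 0.434
VSWR = (1 + |Γ_s|)/(1 − |Γ_s|)

VSWR ≈ 2.54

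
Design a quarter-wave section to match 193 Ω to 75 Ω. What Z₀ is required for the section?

Z_qwt = √(Z_0·R_L) = √(75 × 193) = √14480

Z_qwt ≈ 120 Ω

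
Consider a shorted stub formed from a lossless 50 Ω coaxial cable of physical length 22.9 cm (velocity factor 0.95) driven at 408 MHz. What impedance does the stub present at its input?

λ = v/f = 0.95·c / 408 MHz = 0.699 m
βl = 2π·l/λ = 2π × 0.328 = 118°
tan(βl) = -1.88
For a shorted stub, Z_in = jZ_0·tan(βl)

Z_in ≈ −j94 Ω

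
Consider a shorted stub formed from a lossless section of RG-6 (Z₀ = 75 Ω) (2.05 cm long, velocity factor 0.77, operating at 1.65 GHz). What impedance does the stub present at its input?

Z_in ≈ +j98.5 Ω

λ = v/f = 0.77·c / 1.65 GHz = 0.14 m
βl = 2π·l/λ = 2π × 0.146 = 52.7°
tan(βl) = 1.31
For a shorted stub, Z_in = jZ_0·tan(βl)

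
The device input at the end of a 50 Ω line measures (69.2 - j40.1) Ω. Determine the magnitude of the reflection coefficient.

Γ = (Z_L − Z_0)/(Z_L + Z_0) = (19.2 − j40.1)/(119.2 − j40.1)
|Γ| = 44.5/126

|Γ| ≈ 0.354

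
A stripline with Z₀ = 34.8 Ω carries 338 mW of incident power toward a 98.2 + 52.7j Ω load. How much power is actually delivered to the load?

P_delivered ≈ 226 mW

|Γ| = |(63.4 + j52.7)/(133 + j52.7)| = 0.576
|Γ|² = 0.332
P_refl = |Γ|²·P_inc = 112 mW, P_del = (1 − |Γ|²)·P_inc = 226 mW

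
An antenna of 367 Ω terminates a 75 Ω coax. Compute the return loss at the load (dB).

RL ≈ 3.6 dB

Γ = (367 − 75)/(367 + 75) = 0.661
RL = −20·log₁₀|Γ| = −20·log₁₀(0.661)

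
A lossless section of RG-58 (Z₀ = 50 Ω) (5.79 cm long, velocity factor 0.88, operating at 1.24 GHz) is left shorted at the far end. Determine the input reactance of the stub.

X_in ≈ -360 Ω (capacitive)

λ = v/f = 0.88·c / 1.24 GHz = 0.213 m
βl = 2π·l/λ = 2π × 0.272 = 97.9°
tan(βl) = -7.2
For a shorted stub, Z_in = jZ_0·tan(βl)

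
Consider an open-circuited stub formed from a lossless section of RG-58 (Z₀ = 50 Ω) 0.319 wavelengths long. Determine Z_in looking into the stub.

βl = 2π × 0.319 = 115°
tan(βl) = -2.16
For an open-circuited stub, Z_in = −jZ_0·cot(βl) = −jZ_0/tan(βl)

Z_in ≈ +j23.1 Ω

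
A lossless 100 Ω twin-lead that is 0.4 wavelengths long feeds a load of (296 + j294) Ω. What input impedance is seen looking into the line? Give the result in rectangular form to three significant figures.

Z_in ≈ 31.3 + j92 Ω

βl = 2π × 0.4 = 144°
tan(βl) = tan(144°) = -0.727
Z_in = Z_0·(Z_L + jZ_0·tanβl)/(Z_0 + jZ_L·tanβl)
     = 100·(296 + j221)/(314 − j215)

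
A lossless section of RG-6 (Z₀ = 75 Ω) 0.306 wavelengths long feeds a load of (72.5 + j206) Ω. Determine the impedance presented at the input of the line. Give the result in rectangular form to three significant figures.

Z_in ≈ 7.74 + j2.61 Ω

βl = 2π × 0.306 = 110°
tan(βl) = tan(110°) = -2.72
Z_in = Z_0·(Z_L + jZ_0·tanβl)/(Z_0 + jZ_L·tanβl)
     = 75·(72.5 + j1.72)/(636 − j197)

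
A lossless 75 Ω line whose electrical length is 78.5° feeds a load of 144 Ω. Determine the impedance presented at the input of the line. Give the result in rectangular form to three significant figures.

tan(βl) = tan(78.5°) = 4.92
Z_in = Z_0·(Z_L + jZ_0·tanβl)/(Z_0 + jZ_L·tanβl)
     = 75·(144 + j369)/(75 + j708)

Z_in ≈ 40.2 − j11 Ω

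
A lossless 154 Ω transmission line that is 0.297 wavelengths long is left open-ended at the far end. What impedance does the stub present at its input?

Z_in ≈ +j46.8 Ω

βl = 2π × 0.297 = 107°
tan(βl) = -3.29
For an open-ended stub, Z_in = −jZ_0·cot(βl) = −jZ_0/tan(βl)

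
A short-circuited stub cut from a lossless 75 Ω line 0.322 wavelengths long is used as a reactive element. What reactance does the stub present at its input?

X_in ≈ -154 Ω (capacitive)

βl = 2π × 0.322 = 116°
tan(βl) = -2.06
For a short-circuited stub, Z_in = jZ_0·tan(βl)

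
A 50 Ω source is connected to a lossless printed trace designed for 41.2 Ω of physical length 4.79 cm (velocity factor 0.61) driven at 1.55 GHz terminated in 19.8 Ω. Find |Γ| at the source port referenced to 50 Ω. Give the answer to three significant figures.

λ = v/f = 0.61·c / 1.55 GHz = 0.118 m
βl = 2π·l/λ = 2π × 0.406 = 146°
tan(βl) = -0.673
Z_in = Z_0·(Z_L + jZ_0·tanβl)/(Z_0 + jZ_L·tanβl) = 26 − j19.3 Ω
Γ_s = (Z_in − Z_s)/(Z_in + Z_s) = (-24 − j19.3)/(76 − j19.3), |Γ_s| = 0.392

|Γ| ≈ 0.392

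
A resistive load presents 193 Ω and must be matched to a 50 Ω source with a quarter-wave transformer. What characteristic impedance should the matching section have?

Z_qwt = √(Z_0·R_L) = √(50 × 193) = √9650

Z_qwt ≈ 98.2 Ω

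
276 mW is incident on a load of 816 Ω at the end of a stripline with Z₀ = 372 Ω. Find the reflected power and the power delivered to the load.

P_reflected ≈ 38.6 mW; P_delivered ≈ 237 mW

Γ = (816 − 372)/(816 + 372) = 0.374
|Γ|² = 0.14
P_refl = |Γ|²·P_inc = 38.6 mW, P_del = (1 − |Γ|²)·P_inc = 237 mW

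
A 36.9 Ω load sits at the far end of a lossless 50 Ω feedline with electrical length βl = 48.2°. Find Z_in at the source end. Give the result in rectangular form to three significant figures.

tan(βl) = tan(48.2°) = 1.12
Z_in = Z_0·(Z_L + jZ_0·tanβl)/(Z_0 + jZ_L·tanβl)
     = 50·(36.9 + j55.9)/(50 + j41.3)

Z_in ≈ 49.4 + j15.1 Ω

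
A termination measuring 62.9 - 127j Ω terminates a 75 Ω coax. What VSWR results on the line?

VSWR ≈ 5.26

Γ = (Z_L − Z_0)/(Z_L + Z_0) = (-12.1 − j127)/(137.9 − j127)
|Γ| = 128/187 = 0.681
VSWR = (1 + |Γ|)/(1 − |Γ|) = 1.68/0.319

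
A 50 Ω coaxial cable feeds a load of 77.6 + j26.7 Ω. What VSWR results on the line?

VSWR ≈ 1.84

Γ = (Z_L − Z_0)/(Z_L + Z_0) = (27.6 + j26.7)/(127.6 + j26.7)
|Γ| = 38.4/130 = 0.295
VSWR = (1 + |Γ|)/(1 − |Γ|) = 1.29/0.705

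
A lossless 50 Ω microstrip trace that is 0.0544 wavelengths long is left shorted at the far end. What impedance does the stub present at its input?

βl = 2π × 0.0544 = 19.6°
tan(βl) = 0.356
For a shorted stub, Z_in = jZ_0·tan(βl)

Z_in ≈ +j17.8 Ω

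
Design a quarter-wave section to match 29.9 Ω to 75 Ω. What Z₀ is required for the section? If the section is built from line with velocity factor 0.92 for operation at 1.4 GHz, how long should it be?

Z_qwt = √(Z_0·R_L) = √(75 × 29.9) = √2242
λ = 0.92·c/f = 0.197 m, so l = λ/4 = 0.0493 m

Z_qwt ≈ 47.4 Ω; length ≈ 4.93 cm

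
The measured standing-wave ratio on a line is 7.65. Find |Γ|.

|Γ| ≈ 0.769

|Γ| = (S − 1)/(S + 1) = (7.65 − 1)/(7.65 + 1) = 6.65/8.65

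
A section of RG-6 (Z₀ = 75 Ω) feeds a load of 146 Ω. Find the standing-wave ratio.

VSWR ≈ 1.95

Γ = (146 − 75)/(146 + 75) = 0.321
VSWR = (1 + 0.321)/(1 − 0.321)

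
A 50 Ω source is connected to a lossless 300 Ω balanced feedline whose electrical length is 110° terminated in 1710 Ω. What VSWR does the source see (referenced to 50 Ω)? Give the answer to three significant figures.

VSWR ≈ 5.59

tan(βl) = -2.75
Z_in = Z_0·(Z_L + jZ_0·tanβl)/(Z_0 + jZ_L·tanβl) = 59.4 + j105 Ω
Γ_s = (Z_in − Z_s)/(Z_in + Z_s) = (9.36 + j105)/(109 + j105), |Γ_s| = 0.697
VSWR = (1 + |Γ_s|)/(1 − |Γ_s|)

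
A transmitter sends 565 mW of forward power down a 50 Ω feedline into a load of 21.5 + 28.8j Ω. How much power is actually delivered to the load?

|Γ| = |(-28.5 + j28.8)/(71.5 + j28.8)| = 0.526
|Γ|² = 0.276
P_refl = |Γ|²·P_inc = 156 mW, P_del = (1 − |Γ|²)·P_inc = 409 mW

P_delivered ≈ 409 mW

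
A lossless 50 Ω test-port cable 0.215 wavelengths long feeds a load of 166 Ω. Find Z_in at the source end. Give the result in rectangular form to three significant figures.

βl = 2π × 0.215 = 77.4°
tan(βl) = tan(77.4°) = 4.47
Z_in = Z_0·(Z_L + jZ_0·tanβl)/(Z_0 + jZ_L·tanβl)
     = 50·(166 + j224)/(50 + j743)

Z_in ≈ 15.7 − j10.1 Ω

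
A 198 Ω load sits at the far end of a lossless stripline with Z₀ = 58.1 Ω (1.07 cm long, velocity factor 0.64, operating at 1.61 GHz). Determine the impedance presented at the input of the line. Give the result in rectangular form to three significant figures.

Z_in ≈ 49.1 − j69.1 Ω

λ = v/f = 0.64·c / 1.61 GHz = 0.119 m
βl = 2π·l/λ = 2π × 0.0897 = 32.3°
tan(βl) = tan(32.3°) = 0.632
Z_in = Z_0·(Z_L + jZ_0·tanβl)/(Z_0 + jZ_L·tanβl)
     = 58.1·(198 + j36.7)/(58.1 + j125)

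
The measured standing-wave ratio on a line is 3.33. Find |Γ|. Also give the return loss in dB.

|Γ| ≈ 0.538; return loss ≈ 5.38 dB

|Γ| = (S − 1)/(S + 1) = (3.33 − 1)/(3.33 + 1) = 2.33/4.33
RL = −20·log₁₀|Γ| = −20·log₁₀(0.538)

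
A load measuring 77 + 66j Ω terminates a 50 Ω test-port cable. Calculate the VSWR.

Γ = (Z_L − Z_0)/(Z_L + Z_0) = (27 + j66)/(127 + j66)
|Γ| = 71.3/143 = 0.498
VSWR = (1 + |Γ|)/(1 − |Γ|) = 1.5/0.502

VSWR ≈ 2.99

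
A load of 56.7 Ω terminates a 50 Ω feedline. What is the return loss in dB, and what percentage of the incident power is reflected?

Γ = (56.7 − 50)/(56.7 + 50) = 0.0628
RL = −20·log₁₀(0.0628) = 24 dB
P_refl/P_inc = |Γ|² = 0.00394

RL ≈ 24 dB; 0.394% of incident power reflected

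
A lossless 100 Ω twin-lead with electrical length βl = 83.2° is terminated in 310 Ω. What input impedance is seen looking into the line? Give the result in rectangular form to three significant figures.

Z_in ≈ 32.7 − j10.7 Ω

tan(βl) = tan(83.2°) = 8.39
Z_in = Z_0·(Z_L + jZ_0·tanβl)/(Z_0 + jZ_L·tanβl)
     = 100·(310 + j839)/(100 + j2600)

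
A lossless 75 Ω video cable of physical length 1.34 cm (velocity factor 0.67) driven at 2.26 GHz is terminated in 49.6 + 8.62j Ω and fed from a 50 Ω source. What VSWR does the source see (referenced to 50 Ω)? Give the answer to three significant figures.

λ = v/f = 0.67·c / 2.26 GHz = 0.0889 m
βl = 2π·l/λ = 2π × 0.151 = 54.2°
tan(βl) = 1.39
Z_in = Z_0·(Z_L + jZ_0·tanβl)/(Z_0 + jZ_L·tanβl) = 93.7 + j31.8 Ω
Γ_s = (Z_in − Z_s)/(Z_in + Z_s) = (43.7 + j31.8)/(144 + j31.8), |Γ_s| = 0.367
VSWR = (1 + |Γ_s|)/(1 − |Γ_s|)

VSWR ≈ 2.16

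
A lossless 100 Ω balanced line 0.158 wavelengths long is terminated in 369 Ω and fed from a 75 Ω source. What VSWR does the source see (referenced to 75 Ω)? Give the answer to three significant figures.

VSWR ≈ 3.43

βl = 2π × 0.158 = 56.9°
tan(βl) = 1.53
Z_in = Z_0·(Z_L + jZ_0·tanβl)/(Z_0 + jZ_L·tanβl) = 37.5 − j58.6 Ω
Γ_s = (Z_in − Z_s)/(Z_in + Z_s) = (-37.5 − j58.6)/(112 − j58.6), |Γ_s| = 0.549
VSWR = (1 + |Γ_s|)/(1 − |Γ_s|)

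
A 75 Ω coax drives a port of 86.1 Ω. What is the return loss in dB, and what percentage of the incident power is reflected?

RL ≈ 23.2 dB; 0.475% of incident power reflected

Γ = (86.1 − 75)/(86.1 + 75) = 0.0689
RL = −20·log₁₀(0.0689) = 23.2 dB
P_refl/P_inc = |Γ|² = 0.00475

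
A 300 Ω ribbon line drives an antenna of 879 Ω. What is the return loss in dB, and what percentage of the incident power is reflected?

RL ≈ 6.18 dB; 24.1% of incident power reflected

Γ = (879 − 300)/(879 + 300) = 0.491
RL = −20·log₁₀(0.491) = 6.18 dB
P_refl/P_inc = |Γ|² = 0.241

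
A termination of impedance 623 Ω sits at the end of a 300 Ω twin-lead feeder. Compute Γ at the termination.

Γ = (Z_L − Z_0)/(Z_L + Z_0) = (623 − 300)/(623 + 300) = 323/923

Γ = 0.35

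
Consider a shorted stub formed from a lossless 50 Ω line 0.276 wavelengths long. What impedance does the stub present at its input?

βl = 2π × 0.276 = 99.4°
tan(βl) = -6.07
For a shorted stub, Z_in = jZ_0·tan(βl)

Z_in ≈ −j303 Ω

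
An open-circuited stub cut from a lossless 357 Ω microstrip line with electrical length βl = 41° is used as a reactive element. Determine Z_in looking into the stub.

Z_in ≈ −j411 Ω

tan(βl) = 0.869
For an open-circuited stub, Z_in = −jZ_0·cot(βl) = −jZ_0/tan(βl)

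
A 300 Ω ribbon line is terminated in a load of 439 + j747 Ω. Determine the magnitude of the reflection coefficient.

Γ = (Z_L − Z_0)/(Z_L + Z_0) = (139 + j747)/(739 + j747)
|Γ| = 760/1050

|Γ| ≈ 0.723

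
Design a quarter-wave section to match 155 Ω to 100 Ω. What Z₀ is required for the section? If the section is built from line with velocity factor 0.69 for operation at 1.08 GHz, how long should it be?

Z_qwt ≈ 124 Ω; length ≈ 4.79 cm

Z_qwt = √(Z_0·R_L) = √(100 × 155) = √15500
λ = 0.69·c/f = 0.192 m, so l = λ/4 = 0.0479 m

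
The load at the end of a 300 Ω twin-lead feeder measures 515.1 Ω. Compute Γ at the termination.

Γ = (Z_L − Z_0)/(Z_L + Z_0) = (515.1 − 300)/(515.1 + 300) = 215.1/815.1

Γ = 0.264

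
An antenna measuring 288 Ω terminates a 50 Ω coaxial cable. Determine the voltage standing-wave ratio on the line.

VSWR ≈ 5.76

For a purely resistive load, VSWR = R_L/Z_0 or Z_0/R_L (whichever > 1) = 288/50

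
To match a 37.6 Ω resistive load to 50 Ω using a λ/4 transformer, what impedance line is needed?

Z_qwt ≈ 43.4 Ω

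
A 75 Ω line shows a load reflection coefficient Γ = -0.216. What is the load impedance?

Z_L ≈ 48.4 Ω

Z_L = Z_0·(1 + Γ)/(1 − Γ) = 75·(0.784)/(1.22)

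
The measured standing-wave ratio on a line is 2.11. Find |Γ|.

|Γ| = (S − 1)/(S + 1) = (2.11 − 1)/(2.11 + 1) = 1.11/3.11

|Γ| ≈ 0.357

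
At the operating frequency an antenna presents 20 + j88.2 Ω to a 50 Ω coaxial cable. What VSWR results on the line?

Γ = (Z_L − Z_0)/(Z_L + Z_0) = (-30 + j88.2)/(70 + j88.2)
|Γ| = 93.2/113 = 0.827
VSWR = (1 + |Γ|)/(1 − |Γ|) = 1.83/0.173

VSWR ≈ 10.6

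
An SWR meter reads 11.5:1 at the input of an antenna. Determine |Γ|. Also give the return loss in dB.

|Γ| ≈ 0.84; return loss ≈ 1.51 dB

|Γ| = (S − 1)/(S + 1) = (11.5 − 1)/(11.5 + 1) = 10.5/12.5
RL = −20·log₁₀|Γ| = −20·log₁₀(0.84)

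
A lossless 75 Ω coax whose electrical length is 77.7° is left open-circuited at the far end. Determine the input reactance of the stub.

tan(βl) = 4.59
For an open-circuited stub, Z_in = −jZ_0·cot(βl) = −jZ_0/tan(βl)

X_in ≈ -16.4 Ω (capacitive)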